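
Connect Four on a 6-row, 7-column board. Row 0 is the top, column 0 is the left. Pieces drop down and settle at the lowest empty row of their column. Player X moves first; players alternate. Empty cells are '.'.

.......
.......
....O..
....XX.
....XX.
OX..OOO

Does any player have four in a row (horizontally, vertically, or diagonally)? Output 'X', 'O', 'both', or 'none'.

none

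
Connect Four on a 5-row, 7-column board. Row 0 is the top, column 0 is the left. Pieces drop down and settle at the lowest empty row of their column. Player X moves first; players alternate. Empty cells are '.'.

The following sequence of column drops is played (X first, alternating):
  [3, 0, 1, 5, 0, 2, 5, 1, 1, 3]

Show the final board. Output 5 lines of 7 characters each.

Answer: .......
.......
.X.....
XO.O.X.
OXOX.O.

Derivation:
Move 1: X drops in col 3, lands at row 4
Move 2: O drops in col 0, lands at row 4
Move 3: X drops in col 1, lands at row 4
Move 4: O drops in col 5, lands at row 4
Move 5: X drops in col 0, lands at row 3
Move 6: O drops in col 2, lands at row 4
Move 7: X drops in col 5, lands at row 3
Move 8: O drops in col 1, lands at row 3
Move 9: X drops in col 1, lands at row 2
Move 10: O drops in col 3, lands at row 3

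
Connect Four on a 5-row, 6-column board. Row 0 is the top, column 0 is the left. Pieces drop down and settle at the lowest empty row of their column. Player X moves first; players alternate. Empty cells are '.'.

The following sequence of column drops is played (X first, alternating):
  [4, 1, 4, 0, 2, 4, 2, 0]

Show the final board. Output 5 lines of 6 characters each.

Move 1: X drops in col 4, lands at row 4
Move 2: O drops in col 1, lands at row 4
Move 3: X drops in col 4, lands at row 3
Move 4: O drops in col 0, lands at row 4
Move 5: X drops in col 2, lands at row 4
Move 6: O drops in col 4, lands at row 2
Move 7: X drops in col 2, lands at row 3
Move 8: O drops in col 0, lands at row 3

Answer: ......
......
....O.
O.X.X.
OOX.X.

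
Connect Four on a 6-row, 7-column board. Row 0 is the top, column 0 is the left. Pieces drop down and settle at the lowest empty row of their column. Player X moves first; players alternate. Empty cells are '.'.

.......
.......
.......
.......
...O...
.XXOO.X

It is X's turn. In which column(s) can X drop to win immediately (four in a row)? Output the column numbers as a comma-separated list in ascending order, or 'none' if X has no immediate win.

col 0: drop X → no win
col 1: drop X → no win
col 2: drop X → no win
col 3: drop X → no win
col 4: drop X → no win
col 5: drop X → no win
col 6: drop X → no win

Answer: none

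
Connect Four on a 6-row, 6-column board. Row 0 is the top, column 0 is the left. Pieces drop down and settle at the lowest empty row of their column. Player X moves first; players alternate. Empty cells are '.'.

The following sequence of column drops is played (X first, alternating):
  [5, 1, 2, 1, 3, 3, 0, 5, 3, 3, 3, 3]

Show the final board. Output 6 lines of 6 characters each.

Move 1: X drops in col 5, lands at row 5
Move 2: O drops in col 1, lands at row 5
Move 3: X drops in col 2, lands at row 5
Move 4: O drops in col 1, lands at row 4
Move 5: X drops in col 3, lands at row 5
Move 6: O drops in col 3, lands at row 4
Move 7: X drops in col 0, lands at row 5
Move 8: O drops in col 5, lands at row 4
Move 9: X drops in col 3, lands at row 3
Move 10: O drops in col 3, lands at row 2
Move 11: X drops in col 3, lands at row 1
Move 12: O drops in col 3, lands at row 0

Answer: ...O..
...X..
...O..
...X..
.O.O.O
XOXX.X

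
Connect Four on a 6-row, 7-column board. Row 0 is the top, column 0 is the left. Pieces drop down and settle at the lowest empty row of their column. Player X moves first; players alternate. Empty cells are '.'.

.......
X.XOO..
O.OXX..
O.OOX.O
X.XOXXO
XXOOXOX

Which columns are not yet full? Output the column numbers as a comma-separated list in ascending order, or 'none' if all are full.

Answer: 0,1,2,3,4,5,6

Derivation:
col 0: top cell = '.' → open
col 1: top cell = '.' → open
col 2: top cell = '.' → open
col 3: top cell = '.' → open
col 4: top cell = '.' → open
col 5: top cell = '.' → open
col 6: top cell = '.' → open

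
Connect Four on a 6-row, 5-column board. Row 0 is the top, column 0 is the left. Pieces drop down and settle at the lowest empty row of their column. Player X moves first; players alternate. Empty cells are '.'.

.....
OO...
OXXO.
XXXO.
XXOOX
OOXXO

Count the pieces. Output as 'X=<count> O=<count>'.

X=10 O=10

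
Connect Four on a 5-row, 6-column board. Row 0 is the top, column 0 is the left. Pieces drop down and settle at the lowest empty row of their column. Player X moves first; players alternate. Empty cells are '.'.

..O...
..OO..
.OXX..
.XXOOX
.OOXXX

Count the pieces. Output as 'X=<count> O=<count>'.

X=8 O=8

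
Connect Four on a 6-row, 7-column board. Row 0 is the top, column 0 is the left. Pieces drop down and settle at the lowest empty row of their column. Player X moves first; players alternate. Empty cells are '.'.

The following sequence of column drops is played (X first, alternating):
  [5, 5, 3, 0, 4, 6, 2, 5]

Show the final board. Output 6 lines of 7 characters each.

Move 1: X drops in col 5, lands at row 5
Move 2: O drops in col 5, lands at row 4
Move 3: X drops in col 3, lands at row 5
Move 4: O drops in col 0, lands at row 5
Move 5: X drops in col 4, lands at row 5
Move 6: O drops in col 6, lands at row 5
Move 7: X drops in col 2, lands at row 5
Move 8: O drops in col 5, lands at row 3

Answer: .......
.......
.......
.....O.
.....O.
O.XXXXO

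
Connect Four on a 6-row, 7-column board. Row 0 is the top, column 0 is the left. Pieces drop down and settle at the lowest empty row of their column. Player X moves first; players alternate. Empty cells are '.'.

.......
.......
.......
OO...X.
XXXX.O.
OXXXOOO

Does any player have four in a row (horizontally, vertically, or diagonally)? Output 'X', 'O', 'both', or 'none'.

X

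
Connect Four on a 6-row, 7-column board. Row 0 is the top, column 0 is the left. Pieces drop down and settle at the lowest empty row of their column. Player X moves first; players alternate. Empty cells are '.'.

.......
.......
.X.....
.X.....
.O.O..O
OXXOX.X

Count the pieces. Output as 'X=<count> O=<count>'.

X=6 O=5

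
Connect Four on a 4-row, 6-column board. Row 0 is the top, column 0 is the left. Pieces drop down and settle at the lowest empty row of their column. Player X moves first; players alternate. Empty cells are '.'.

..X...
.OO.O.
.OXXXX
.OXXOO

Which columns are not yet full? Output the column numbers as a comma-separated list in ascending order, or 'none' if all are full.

col 0: top cell = '.' → open
col 1: top cell = '.' → open
col 2: top cell = 'X' → FULL
col 3: top cell = '.' → open
col 4: top cell = '.' → open
col 5: top cell = '.' → open

Answer: 0,1,3,4,5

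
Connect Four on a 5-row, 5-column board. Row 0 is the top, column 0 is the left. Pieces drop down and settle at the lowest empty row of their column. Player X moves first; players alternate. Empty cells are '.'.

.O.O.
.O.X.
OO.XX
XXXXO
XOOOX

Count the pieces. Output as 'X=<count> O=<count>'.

X=9 O=9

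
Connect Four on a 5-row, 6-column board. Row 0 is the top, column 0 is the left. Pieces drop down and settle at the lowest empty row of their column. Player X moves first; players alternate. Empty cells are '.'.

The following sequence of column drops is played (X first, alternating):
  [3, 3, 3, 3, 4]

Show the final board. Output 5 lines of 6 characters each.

Move 1: X drops in col 3, lands at row 4
Move 2: O drops in col 3, lands at row 3
Move 3: X drops in col 3, lands at row 2
Move 4: O drops in col 3, lands at row 1
Move 5: X drops in col 4, lands at row 4

Answer: ......
...O..
...X..
...O..
...XX.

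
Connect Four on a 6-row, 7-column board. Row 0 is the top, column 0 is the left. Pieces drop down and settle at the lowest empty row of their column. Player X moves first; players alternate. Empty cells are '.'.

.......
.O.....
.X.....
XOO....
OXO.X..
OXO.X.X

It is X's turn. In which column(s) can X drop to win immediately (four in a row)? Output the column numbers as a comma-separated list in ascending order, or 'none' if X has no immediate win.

Answer: none

Derivation:
col 0: drop X → no win
col 1: drop X → no win
col 2: drop X → no win
col 3: drop X → no win
col 4: drop X → no win
col 5: drop X → no win
col 6: drop X → no win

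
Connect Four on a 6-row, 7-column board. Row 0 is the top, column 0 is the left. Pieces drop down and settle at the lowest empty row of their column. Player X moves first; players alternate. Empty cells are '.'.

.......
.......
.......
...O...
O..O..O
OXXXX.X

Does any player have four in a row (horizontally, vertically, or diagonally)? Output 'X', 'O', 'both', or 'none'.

X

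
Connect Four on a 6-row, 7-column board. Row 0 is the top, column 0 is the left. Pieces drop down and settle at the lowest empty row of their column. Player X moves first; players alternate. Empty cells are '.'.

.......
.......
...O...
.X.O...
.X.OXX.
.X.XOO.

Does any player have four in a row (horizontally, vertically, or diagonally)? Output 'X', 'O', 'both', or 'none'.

none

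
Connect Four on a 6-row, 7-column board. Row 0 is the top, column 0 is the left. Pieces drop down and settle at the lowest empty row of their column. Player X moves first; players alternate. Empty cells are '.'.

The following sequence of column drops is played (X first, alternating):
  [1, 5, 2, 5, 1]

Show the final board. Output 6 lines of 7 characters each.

Move 1: X drops in col 1, lands at row 5
Move 2: O drops in col 5, lands at row 5
Move 3: X drops in col 2, lands at row 5
Move 4: O drops in col 5, lands at row 4
Move 5: X drops in col 1, lands at row 4

Answer: .......
.......
.......
.......
.X...O.
.XX..O.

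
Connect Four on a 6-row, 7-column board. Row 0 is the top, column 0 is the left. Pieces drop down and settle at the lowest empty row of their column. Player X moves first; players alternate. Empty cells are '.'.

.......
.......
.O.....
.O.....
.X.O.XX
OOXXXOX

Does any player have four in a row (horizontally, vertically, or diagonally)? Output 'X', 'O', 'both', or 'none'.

none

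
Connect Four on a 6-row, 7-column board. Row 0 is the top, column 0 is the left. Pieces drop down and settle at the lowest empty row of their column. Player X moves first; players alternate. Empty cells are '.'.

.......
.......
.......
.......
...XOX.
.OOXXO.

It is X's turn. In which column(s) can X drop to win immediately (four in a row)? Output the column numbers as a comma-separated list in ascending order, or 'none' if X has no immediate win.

Answer: none

Derivation:
col 0: drop X → no win
col 1: drop X → no win
col 2: drop X → no win
col 3: drop X → no win
col 4: drop X → no win
col 5: drop X → no win
col 6: drop X → no win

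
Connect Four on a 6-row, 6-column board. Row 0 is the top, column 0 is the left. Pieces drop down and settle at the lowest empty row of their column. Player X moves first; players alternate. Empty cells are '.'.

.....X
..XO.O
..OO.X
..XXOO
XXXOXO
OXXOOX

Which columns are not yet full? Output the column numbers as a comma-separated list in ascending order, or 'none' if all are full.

Answer: 0,1,2,3,4

Derivation:
col 0: top cell = '.' → open
col 1: top cell = '.' → open
col 2: top cell = '.' → open
col 3: top cell = '.' → open
col 4: top cell = '.' → open
col 5: top cell = 'X' → FULL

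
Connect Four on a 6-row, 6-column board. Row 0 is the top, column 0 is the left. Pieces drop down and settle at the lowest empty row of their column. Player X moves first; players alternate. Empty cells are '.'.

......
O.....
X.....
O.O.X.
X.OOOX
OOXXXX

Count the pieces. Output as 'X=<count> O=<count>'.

X=8 O=8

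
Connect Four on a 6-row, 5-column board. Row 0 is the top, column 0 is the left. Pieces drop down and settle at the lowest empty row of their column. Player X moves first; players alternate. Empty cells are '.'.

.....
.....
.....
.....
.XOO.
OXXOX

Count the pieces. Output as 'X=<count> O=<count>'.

X=4 O=4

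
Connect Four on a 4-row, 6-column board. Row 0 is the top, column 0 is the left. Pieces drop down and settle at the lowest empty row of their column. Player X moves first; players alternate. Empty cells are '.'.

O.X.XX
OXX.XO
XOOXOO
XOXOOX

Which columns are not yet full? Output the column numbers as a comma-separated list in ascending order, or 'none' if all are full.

col 0: top cell = 'O' → FULL
col 1: top cell = '.' → open
col 2: top cell = 'X' → FULL
col 3: top cell = '.' → open
col 4: top cell = 'X' → FULL
col 5: top cell = 'X' → FULL

Answer: 1,3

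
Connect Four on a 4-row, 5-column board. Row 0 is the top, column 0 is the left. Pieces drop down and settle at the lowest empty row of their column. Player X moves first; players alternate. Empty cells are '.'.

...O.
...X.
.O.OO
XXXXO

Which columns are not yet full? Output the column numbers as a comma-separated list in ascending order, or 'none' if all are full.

Answer: 0,1,2,4

Derivation:
col 0: top cell = '.' → open
col 1: top cell = '.' → open
col 2: top cell = '.' → open
col 3: top cell = 'O' → FULL
col 4: top cell = '.' → open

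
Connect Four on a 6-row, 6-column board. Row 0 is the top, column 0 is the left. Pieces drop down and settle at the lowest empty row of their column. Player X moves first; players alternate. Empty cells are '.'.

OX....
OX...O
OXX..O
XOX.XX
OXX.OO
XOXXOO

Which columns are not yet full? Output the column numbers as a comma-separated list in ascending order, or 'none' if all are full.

Answer: 2,3,4,5

Derivation:
col 0: top cell = 'O' → FULL
col 1: top cell = 'X' → FULL
col 2: top cell = '.' → open
col 3: top cell = '.' → open
col 4: top cell = '.' → open
col 5: top cell = '.' → open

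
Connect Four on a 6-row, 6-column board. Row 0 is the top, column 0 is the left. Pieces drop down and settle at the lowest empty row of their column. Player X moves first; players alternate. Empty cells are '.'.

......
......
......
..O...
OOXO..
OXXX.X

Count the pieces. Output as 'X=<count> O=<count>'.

X=5 O=5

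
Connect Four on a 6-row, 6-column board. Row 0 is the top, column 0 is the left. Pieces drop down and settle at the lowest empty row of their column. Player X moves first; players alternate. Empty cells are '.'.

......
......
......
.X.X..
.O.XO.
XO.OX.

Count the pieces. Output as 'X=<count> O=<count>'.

X=5 O=4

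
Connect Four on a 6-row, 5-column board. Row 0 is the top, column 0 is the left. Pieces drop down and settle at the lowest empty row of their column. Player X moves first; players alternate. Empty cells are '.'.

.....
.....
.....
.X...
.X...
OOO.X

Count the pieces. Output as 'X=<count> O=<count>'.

X=3 O=3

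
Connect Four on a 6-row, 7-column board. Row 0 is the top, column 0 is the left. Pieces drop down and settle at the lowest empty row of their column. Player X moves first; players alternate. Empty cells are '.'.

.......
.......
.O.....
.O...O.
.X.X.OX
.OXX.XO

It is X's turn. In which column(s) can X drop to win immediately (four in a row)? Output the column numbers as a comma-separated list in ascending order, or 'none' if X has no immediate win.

Answer: 4

Derivation:
col 0: drop X → no win
col 1: drop X → no win
col 2: drop X → no win
col 3: drop X → no win
col 4: drop X → WIN!
col 5: drop X → no win
col 6: drop X → no win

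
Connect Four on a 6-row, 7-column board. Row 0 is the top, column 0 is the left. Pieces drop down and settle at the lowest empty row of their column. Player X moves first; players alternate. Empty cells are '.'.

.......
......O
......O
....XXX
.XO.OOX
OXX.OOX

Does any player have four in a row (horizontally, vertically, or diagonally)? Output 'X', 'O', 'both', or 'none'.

none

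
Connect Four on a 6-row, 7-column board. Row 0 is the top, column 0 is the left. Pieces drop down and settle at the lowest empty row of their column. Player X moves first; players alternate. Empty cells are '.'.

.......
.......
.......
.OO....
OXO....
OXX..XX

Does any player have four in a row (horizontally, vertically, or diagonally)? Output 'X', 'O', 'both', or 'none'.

none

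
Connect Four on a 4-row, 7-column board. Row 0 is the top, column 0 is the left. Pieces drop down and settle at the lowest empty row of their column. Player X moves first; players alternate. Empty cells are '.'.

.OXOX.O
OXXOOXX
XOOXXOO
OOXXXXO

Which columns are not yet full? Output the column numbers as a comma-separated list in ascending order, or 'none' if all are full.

Answer: 0,5

Derivation:
col 0: top cell = '.' → open
col 1: top cell = 'O' → FULL
col 2: top cell = 'X' → FULL
col 3: top cell = 'O' → FULL
col 4: top cell = 'X' → FULL
col 5: top cell = '.' → open
col 6: top cell = 'O' → FULL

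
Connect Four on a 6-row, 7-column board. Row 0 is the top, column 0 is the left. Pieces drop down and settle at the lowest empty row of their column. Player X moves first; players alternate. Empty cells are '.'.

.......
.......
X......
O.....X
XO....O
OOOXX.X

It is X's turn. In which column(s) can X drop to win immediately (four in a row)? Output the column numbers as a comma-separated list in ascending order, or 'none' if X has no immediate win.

col 0: drop X → no win
col 1: drop X → no win
col 2: drop X → no win
col 3: drop X → no win
col 4: drop X → no win
col 5: drop X → WIN!
col 6: drop X → no win

Answer: 5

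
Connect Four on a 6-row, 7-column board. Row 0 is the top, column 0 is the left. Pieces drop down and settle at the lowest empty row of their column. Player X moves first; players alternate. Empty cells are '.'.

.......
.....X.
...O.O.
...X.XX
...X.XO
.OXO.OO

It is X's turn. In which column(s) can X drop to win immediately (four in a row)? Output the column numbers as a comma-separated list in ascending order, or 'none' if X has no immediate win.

col 0: drop X → no win
col 1: drop X → no win
col 2: drop X → no win
col 3: drop X → no win
col 4: drop X → no win
col 5: drop X → no win
col 6: drop X → no win

Answer: none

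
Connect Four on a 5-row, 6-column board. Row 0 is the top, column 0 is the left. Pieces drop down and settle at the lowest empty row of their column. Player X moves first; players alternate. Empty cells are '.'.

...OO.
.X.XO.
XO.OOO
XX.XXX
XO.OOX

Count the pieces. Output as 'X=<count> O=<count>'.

X=10 O=10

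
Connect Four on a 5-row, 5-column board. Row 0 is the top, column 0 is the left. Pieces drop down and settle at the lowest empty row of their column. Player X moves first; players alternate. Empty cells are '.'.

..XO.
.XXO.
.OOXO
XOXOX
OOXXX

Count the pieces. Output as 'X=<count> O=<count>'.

X=10 O=9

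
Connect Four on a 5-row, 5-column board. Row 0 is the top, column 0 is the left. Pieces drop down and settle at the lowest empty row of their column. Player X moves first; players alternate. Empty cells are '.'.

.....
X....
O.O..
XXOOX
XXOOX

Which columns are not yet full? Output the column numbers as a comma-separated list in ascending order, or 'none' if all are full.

col 0: top cell = '.' → open
col 1: top cell = '.' → open
col 2: top cell = '.' → open
col 3: top cell = '.' → open
col 4: top cell = '.' → open

Answer: 0,1,2,3,4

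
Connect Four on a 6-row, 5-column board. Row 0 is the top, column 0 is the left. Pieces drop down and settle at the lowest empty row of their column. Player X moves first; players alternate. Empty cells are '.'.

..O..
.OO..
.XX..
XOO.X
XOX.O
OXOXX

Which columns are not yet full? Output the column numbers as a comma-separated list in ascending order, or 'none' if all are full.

col 0: top cell = '.' → open
col 1: top cell = '.' → open
col 2: top cell = 'O' → FULL
col 3: top cell = '.' → open
col 4: top cell = '.' → open

Answer: 0,1,3,4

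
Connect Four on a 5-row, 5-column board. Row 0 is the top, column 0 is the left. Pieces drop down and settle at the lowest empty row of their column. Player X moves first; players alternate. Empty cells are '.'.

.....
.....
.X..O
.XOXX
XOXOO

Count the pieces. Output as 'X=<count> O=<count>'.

X=6 O=5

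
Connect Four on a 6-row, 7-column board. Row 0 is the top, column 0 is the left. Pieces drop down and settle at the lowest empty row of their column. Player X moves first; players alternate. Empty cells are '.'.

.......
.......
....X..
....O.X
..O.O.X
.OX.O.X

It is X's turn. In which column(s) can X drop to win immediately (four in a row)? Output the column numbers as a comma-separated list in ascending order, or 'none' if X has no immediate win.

col 0: drop X → no win
col 1: drop X → no win
col 2: drop X → no win
col 3: drop X → no win
col 4: drop X → no win
col 5: drop X → no win
col 6: drop X → WIN!

Answer: 6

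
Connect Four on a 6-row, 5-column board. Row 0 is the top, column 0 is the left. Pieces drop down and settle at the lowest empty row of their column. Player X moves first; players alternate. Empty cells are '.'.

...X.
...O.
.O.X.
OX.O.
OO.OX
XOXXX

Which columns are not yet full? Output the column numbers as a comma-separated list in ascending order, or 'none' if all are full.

col 0: top cell = '.' → open
col 1: top cell = '.' → open
col 2: top cell = '.' → open
col 3: top cell = 'X' → FULL
col 4: top cell = '.' → open

Answer: 0,1,2,4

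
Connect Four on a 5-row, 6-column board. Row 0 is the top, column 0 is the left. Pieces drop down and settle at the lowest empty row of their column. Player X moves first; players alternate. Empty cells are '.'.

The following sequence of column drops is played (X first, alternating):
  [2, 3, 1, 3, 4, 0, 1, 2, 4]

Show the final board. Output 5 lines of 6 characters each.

Answer: ......
......
......
.XOOX.
OXXOX.

Derivation:
Move 1: X drops in col 2, lands at row 4
Move 2: O drops in col 3, lands at row 4
Move 3: X drops in col 1, lands at row 4
Move 4: O drops in col 3, lands at row 3
Move 5: X drops in col 4, lands at row 4
Move 6: O drops in col 0, lands at row 4
Move 7: X drops in col 1, lands at row 3
Move 8: O drops in col 2, lands at row 3
Move 9: X drops in col 4, lands at row 3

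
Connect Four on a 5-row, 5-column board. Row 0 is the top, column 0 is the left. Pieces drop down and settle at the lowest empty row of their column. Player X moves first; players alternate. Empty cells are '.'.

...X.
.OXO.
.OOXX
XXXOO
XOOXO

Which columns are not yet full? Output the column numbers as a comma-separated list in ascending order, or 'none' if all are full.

col 0: top cell = '.' → open
col 1: top cell = '.' → open
col 2: top cell = '.' → open
col 3: top cell = 'X' → FULL
col 4: top cell = '.' → open

Answer: 0,1,2,4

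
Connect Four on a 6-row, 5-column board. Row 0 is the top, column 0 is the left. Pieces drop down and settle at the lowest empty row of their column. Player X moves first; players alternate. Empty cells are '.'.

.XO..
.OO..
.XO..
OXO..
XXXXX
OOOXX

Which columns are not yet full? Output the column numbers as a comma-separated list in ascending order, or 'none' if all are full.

col 0: top cell = '.' → open
col 1: top cell = 'X' → FULL
col 2: top cell = 'O' → FULL
col 3: top cell = '.' → open
col 4: top cell = '.' → open

Answer: 0,3,4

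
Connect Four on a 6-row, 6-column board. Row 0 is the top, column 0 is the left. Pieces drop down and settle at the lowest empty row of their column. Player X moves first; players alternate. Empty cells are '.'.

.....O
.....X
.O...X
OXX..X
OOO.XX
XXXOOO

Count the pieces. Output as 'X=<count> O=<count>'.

X=10 O=9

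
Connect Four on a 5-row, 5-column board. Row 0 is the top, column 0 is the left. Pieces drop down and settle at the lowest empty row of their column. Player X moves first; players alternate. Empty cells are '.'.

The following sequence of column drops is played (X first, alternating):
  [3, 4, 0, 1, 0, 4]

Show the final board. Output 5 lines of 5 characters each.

Answer: .....
.....
.....
X...O
XO.XO

Derivation:
Move 1: X drops in col 3, lands at row 4
Move 2: O drops in col 4, lands at row 4
Move 3: X drops in col 0, lands at row 4
Move 4: O drops in col 1, lands at row 4
Move 5: X drops in col 0, lands at row 3
Move 6: O drops in col 4, lands at row 3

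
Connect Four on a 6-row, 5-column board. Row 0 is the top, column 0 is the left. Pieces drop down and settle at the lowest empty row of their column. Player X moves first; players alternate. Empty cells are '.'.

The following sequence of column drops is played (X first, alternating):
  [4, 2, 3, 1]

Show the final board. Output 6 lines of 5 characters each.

Answer: .....
.....
.....
.....
.....
.OOXX

Derivation:
Move 1: X drops in col 4, lands at row 5
Move 2: O drops in col 2, lands at row 5
Move 3: X drops in col 3, lands at row 5
Move 4: O drops in col 1, lands at row 5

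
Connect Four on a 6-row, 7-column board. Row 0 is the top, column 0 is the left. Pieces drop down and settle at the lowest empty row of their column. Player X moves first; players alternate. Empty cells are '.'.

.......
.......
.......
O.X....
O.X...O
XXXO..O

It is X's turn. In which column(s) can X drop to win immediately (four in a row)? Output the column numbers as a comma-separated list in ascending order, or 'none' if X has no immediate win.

col 0: drop X → no win
col 1: drop X → no win
col 2: drop X → WIN!
col 3: drop X → no win
col 4: drop X → no win
col 5: drop X → no win
col 6: drop X → no win

Answer: 2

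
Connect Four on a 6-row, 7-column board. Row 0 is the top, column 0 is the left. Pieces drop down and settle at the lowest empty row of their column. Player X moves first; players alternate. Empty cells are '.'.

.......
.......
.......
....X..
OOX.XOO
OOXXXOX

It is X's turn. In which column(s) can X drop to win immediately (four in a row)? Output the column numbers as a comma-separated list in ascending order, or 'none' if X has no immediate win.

col 0: drop X → no win
col 1: drop X → no win
col 2: drop X → no win
col 3: drop X → no win
col 4: drop X → WIN!
col 5: drop X → no win
col 6: drop X → no win

Answer: 4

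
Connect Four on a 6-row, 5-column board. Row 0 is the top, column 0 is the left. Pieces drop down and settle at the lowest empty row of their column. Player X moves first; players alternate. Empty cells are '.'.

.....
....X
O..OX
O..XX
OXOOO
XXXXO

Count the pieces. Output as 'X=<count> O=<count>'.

X=9 O=8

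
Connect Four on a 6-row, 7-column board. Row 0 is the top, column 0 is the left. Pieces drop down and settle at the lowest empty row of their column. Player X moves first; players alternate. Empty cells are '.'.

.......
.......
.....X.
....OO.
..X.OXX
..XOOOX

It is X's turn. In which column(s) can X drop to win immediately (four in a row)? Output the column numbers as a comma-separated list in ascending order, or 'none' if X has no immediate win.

Answer: none

Derivation:
col 0: drop X → no win
col 1: drop X → no win
col 2: drop X → no win
col 3: drop X → no win
col 4: drop X → no win
col 5: drop X → no win
col 6: drop X → no win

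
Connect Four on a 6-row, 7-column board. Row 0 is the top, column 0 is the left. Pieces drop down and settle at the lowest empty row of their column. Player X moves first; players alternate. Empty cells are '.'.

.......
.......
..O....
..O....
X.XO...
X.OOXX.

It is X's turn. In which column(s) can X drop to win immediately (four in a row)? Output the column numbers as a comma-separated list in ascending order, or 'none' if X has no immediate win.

Answer: none

Derivation:
col 0: drop X → no win
col 1: drop X → no win
col 2: drop X → no win
col 3: drop X → no win
col 4: drop X → no win
col 5: drop X → no win
col 6: drop X → no win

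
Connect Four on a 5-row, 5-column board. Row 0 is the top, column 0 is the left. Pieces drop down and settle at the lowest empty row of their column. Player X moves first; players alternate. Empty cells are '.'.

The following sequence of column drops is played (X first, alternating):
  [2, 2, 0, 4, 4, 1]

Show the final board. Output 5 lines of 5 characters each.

Answer: .....
.....
.....
..O.X
XOX.O

Derivation:
Move 1: X drops in col 2, lands at row 4
Move 2: O drops in col 2, lands at row 3
Move 3: X drops in col 0, lands at row 4
Move 4: O drops in col 4, lands at row 4
Move 5: X drops in col 4, lands at row 3
Move 6: O drops in col 1, lands at row 4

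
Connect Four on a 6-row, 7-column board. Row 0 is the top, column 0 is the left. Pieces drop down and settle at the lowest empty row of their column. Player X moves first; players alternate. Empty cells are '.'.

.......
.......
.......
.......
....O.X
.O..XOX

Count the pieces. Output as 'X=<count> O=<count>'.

X=3 O=3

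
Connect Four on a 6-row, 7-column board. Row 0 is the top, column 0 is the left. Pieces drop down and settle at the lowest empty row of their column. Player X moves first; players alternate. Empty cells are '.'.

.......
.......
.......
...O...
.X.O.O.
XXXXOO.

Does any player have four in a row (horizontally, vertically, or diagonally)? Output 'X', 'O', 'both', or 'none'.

X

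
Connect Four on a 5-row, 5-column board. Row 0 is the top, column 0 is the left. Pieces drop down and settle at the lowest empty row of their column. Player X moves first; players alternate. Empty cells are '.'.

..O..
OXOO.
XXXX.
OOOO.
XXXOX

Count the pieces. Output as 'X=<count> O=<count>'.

X=9 O=9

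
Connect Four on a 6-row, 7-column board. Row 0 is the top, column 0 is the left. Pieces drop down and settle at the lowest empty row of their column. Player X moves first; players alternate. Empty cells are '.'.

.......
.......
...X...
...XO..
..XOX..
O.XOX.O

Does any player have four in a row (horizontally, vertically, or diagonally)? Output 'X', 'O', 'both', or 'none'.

none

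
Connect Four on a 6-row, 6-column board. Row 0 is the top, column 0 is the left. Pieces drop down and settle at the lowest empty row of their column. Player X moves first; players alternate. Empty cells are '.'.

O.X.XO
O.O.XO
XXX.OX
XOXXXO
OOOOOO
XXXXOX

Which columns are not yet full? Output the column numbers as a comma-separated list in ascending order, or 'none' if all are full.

col 0: top cell = 'O' → FULL
col 1: top cell = '.' → open
col 2: top cell = 'X' → FULL
col 3: top cell = '.' → open
col 4: top cell = 'X' → FULL
col 5: top cell = 'O' → FULL

Answer: 1,3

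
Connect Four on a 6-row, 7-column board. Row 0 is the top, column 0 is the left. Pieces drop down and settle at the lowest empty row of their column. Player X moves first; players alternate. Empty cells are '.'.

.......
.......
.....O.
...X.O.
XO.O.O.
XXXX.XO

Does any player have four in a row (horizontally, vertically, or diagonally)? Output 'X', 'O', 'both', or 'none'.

X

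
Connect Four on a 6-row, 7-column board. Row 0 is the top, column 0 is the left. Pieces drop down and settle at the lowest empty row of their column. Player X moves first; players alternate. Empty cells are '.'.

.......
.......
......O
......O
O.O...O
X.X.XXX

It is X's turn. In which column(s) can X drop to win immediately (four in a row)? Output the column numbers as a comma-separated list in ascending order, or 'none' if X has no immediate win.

col 0: drop X → no win
col 1: drop X → no win
col 2: drop X → no win
col 3: drop X → WIN!
col 4: drop X → no win
col 5: drop X → no win
col 6: drop X → no win

Answer: 3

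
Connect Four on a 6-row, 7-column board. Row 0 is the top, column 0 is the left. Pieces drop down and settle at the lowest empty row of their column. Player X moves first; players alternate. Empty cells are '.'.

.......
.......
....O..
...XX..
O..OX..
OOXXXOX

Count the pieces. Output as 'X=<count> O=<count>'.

X=7 O=6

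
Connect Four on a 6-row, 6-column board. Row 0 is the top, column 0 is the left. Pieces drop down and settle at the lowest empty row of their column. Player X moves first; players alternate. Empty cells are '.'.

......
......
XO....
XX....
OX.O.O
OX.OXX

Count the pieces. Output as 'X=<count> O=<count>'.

X=7 O=6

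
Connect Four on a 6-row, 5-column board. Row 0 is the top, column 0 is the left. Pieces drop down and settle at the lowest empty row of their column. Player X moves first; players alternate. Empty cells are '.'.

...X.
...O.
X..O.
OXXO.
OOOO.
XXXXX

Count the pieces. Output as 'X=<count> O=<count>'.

X=9 O=8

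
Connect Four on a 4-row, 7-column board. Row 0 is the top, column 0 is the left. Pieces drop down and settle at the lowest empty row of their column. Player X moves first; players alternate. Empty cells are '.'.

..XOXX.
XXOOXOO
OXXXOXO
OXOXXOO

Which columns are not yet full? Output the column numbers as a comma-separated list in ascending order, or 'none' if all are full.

col 0: top cell = '.' → open
col 1: top cell = '.' → open
col 2: top cell = 'X' → FULL
col 3: top cell = 'O' → FULL
col 4: top cell = 'X' → FULL
col 5: top cell = 'X' → FULL
col 6: top cell = '.' → open

Answer: 0,1,6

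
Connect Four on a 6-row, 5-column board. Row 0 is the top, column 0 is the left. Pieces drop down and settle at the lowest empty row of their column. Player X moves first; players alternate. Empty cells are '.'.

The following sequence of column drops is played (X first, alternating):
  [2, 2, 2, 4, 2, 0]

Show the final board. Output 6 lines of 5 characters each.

Move 1: X drops in col 2, lands at row 5
Move 2: O drops in col 2, lands at row 4
Move 3: X drops in col 2, lands at row 3
Move 4: O drops in col 4, lands at row 5
Move 5: X drops in col 2, lands at row 2
Move 6: O drops in col 0, lands at row 5

Answer: .....
.....
..X..
..X..
..O..
O.X.O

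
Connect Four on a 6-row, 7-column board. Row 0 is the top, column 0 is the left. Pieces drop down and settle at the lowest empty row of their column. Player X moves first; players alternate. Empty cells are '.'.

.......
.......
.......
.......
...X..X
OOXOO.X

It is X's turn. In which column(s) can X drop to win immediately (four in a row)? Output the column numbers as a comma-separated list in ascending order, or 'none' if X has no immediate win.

Answer: none

Derivation:
col 0: drop X → no win
col 1: drop X → no win
col 2: drop X → no win
col 3: drop X → no win
col 4: drop X → no win
col 5: drop X → no win
col 6: drop X → no win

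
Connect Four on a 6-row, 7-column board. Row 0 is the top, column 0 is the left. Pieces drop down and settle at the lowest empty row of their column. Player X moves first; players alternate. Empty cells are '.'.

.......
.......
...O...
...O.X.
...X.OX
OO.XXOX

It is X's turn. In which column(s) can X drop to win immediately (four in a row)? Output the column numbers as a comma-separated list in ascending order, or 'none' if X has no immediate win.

col 0: drop X → no win
col 1: drop X → no win
col 2: drop X → no win
col 3: drop X → no win
col 4: drop X → no win
col 5: drop X → no win
col 6: drop X → no win

Answer: none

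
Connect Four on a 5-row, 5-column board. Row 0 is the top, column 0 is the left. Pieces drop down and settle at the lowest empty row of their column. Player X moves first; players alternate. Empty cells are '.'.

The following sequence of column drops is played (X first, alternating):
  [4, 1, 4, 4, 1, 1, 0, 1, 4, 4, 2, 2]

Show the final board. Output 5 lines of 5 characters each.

Answer: ....O
.O..X
.O..O
.XO.X
XOX.X

Derivation:
Move 1: X drops in col 4, lands at row 4
Move 2: O drops in col 1, lands at row 4
Move 3: X drops in col 4, lands at row 3
Move 4: O drops in col 4, lands at row 2
Move 5: X drops in col 1, lands at row 3
Move 6: O drops in col 1, lands at row 2
Move 7: X drops in col 0, lands at row 4
Move 8: O drops in col 1, lands at row 1
Move 9: X drops in col 4, lands at row 1
Move 10: O drops in col 4, lands at row 0
Move 11: X drops in col 2, lands at row 4
Move 12: O drops in col 2, lands at row 3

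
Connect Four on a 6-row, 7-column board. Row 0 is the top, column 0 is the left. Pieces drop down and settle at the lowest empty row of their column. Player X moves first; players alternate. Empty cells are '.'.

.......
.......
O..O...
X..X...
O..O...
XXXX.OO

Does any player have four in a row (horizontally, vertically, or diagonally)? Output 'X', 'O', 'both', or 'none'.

X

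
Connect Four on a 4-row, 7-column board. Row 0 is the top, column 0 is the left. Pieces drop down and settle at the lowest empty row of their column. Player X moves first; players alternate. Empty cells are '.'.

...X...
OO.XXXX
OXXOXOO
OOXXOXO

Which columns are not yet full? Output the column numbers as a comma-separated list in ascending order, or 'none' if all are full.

col 0: top cell = '.' → open
col 1: top cell = '.' → open
col 2: top cell = '.' → open
col 3: top cell = 'X' → FULL
col 4: top cell = '.' → open
col 5: top cell = '.' → open
col 6: top cell = '.' → open

Answer: 0,1,2,4,5,6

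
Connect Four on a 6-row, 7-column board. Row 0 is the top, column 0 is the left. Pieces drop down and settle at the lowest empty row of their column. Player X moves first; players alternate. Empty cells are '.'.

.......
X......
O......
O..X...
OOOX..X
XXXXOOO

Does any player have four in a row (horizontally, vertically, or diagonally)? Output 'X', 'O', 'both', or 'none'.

X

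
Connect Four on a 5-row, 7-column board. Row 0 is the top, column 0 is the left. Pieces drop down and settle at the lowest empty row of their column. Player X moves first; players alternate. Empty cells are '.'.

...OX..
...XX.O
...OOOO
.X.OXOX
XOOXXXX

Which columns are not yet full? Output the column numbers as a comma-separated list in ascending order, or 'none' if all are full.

col 0: top cell = '.' → open
col 1: top cell = '.' → open
col 2: top cell = '.' → open
col 3: top cell = 'O' → FULL
col 4: top cell = 'X' → FULL
col 5: top cell = '.' → open
col 6: top cell = '.' → open

Answer: 0,1,2,5,6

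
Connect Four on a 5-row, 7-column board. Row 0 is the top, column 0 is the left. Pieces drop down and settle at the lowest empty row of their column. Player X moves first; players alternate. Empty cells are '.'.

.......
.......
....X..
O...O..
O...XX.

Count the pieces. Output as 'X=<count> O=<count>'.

X=3 O=3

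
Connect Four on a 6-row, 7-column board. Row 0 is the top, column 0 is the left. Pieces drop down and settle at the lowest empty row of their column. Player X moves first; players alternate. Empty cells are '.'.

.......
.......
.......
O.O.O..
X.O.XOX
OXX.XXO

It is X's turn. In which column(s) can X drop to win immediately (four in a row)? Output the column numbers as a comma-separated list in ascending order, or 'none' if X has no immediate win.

Answer: 3

Derivation:
col 0: drop X → no win
col 1: drop X → no win
col 2: drop X → no win
col 3: drop X → WIN!
col 4: drop X → no win
col 5: drop X → no win
col 6: drop X → no win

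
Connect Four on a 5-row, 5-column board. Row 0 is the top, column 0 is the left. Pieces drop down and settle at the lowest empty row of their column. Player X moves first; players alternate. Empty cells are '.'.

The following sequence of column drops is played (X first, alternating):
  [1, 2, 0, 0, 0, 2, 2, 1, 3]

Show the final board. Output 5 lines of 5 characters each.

Answer: .....
.....
X.X..
OOO..
XXOX.

Derivation:
Move 1: X drops in col 1, lands at row 4
Move 2: O drops in col 2, lands at row 4
Move 3: X drops in col 0, lands at row 4
Move 4: O drops in col 0, lands at row 3
Move 5: X drops in col 0, lands at row 2
Move 6: O drops in col 2, lands at row 3
Move 7: X drops in col 2, lands at row 2
Move 8: O drops in col 1, lands at row 3
Move 9: X drops in col 3, lands at row 4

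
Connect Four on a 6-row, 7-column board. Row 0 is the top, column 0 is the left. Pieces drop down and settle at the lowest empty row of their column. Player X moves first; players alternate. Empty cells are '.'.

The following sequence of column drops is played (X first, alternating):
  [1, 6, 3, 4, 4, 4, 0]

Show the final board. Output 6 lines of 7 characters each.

Move 1: X drops in col 1, lands at row 5
Move 2: O drops in col 6, lands at row 5
Move 3: X drops in col 3, lands at row 5
Move 4: O drops in col 4, lands at row 5
Move 5: X drops in col 4, lands at row 4
Move 6: O drops in col 4, lands at row 3
Move 7: X drops in col 0, lands at row 5

Answer: .......
.......
.......
....O..
....X..
XX.XO.O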